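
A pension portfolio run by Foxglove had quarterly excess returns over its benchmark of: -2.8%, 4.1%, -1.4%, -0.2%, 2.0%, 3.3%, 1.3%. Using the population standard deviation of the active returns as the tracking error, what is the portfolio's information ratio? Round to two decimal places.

μ = (-2.8 + 4.1 − 1.4 − 0.2 + 2 + 3.3 + 1.3) / 7 = 6.30 / 7 = 0.9000%
Σ(r − μ)² = (-2.8 − 0.9000)² + (4.1 − 0.9000)² + (-1.4 − 0.9000)² + … = 37.5600
population σ = √(37.5600 / 7) = √5.3657 = 2.3164%
IR = μ / tracking error = 0.9000 / 2.3164 = 0.3885

0.39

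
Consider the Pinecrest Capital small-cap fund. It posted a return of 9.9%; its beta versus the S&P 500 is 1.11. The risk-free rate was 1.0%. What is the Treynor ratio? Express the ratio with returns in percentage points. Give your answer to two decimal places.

Treynor = (Rp − Rf) / β = (9.9% − 1.0%) / 1.11 = 8.90 / 1.11 = 8.0180

8.02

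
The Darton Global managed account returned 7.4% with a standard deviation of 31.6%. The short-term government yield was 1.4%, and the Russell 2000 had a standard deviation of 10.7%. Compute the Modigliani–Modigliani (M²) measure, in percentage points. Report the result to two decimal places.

Sharpe = (Rp − Rf) / σp = (7.4% − 1.4%) / 31.6% = 0.1899
M² = Rf + Sharpe × σm = 1.4% + 0.1899 × 10.7% = 3.4319%

3.43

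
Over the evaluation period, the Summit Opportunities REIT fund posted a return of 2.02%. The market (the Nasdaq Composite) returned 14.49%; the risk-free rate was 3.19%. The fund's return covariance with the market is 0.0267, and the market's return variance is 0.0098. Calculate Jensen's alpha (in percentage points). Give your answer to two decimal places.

β = Cov / Var = 0.0267 / 0.0098 = 2.7245
E[R] = Rf + β(Rm − Rf) = 3.19% + 2.7245 × (14.49% − 3.19%) = 33.9769%
α = Rp − E[R] = 2.02% − 33.9769% = -31.9569

-31.96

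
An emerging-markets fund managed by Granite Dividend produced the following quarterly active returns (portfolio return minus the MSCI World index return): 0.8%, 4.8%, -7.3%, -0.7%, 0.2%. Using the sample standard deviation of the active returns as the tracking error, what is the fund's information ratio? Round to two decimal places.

Mean return r̄ = -2.20 / 5 = -0.4400%
Sample σ = √[Σ(r − r̄)² / 4] = √[76.5320 / 4] = √19.1330 = 4.3741%
IR = r̄ / tracking error = -0.4400 / 4.3741 = -0.1006

-0.10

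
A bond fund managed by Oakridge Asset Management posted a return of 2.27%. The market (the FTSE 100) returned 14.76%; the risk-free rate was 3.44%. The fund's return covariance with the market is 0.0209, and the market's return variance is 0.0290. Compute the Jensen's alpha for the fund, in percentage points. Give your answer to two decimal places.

β = Cov / Var = 0.0209 / 0.0290 = 0.7207
E[R] = Rf + β(Rm − Rf) = 3.44% + 0.7207 × (14.76% − 3.44%) = 11.5983%
α = Rp − E[R] = 2.27% − 11.5983% = -9.3283

-9.33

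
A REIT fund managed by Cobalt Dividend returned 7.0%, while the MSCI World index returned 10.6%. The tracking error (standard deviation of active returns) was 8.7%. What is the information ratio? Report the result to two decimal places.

-0.41

IR = (Rp − Rb) / TE = (7.0% − 10.6%) / 8.7% = -3.60% / 8.7% = -0.4138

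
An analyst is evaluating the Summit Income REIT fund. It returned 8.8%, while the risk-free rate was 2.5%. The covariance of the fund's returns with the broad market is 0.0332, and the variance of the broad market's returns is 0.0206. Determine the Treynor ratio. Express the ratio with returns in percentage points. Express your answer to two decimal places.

β = Cov / Var = 0.0332 / 0.0206 = 1.6117
Treynor = (Rp − Rf) / β = (8.8% − 2.5%) / 1.6117 = 6.30 / 1.6117 = 3.9089

3.91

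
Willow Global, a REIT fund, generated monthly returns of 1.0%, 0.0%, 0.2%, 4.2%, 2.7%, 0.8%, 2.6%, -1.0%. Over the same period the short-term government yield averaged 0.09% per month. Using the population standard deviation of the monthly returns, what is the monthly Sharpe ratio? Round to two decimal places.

0.76

Mean return μ = 10.50 / 8 = 1.3125%
Population std dev = √[20.5888 / 8] = 1.6042%
Sharpe = (μ − rf) / σ = (1.3125 − 0.09) / 1.6042 = 1.2225 / 1.6042 = 0.7621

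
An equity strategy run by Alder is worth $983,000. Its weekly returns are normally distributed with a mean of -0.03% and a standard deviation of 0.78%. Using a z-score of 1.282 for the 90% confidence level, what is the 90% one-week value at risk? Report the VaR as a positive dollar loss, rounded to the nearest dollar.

$10,125

Return at the 90% tail: μ − z·σ = -0.03% − 1.282 × 0.78% = -0.03 − 0.99996 = -1.02996%
VaR = −(-1.02996%) × $983,000 = 1.02996% × $983,000 = $10,125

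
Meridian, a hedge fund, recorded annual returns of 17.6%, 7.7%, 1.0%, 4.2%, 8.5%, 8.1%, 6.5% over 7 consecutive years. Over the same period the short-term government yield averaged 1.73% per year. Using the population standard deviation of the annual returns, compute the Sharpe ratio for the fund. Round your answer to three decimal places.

1.250

r̄ = (17.6 + 7.7 + 1 + 4.2 + 8.5 + 8.1 + 6.5) / 7 = 7.6571%
Population std dev = √[157.3771 / 7] = 4.7416%
Sharpe = (r̄ − rf) / σ = (7.6571 − 1.73) / 4.7416 = 5.9271 / 4.7416 = 1.2500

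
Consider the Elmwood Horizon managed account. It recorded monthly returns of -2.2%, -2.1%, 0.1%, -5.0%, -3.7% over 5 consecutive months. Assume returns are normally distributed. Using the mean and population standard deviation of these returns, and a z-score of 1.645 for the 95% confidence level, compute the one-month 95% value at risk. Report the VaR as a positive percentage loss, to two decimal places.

5.40

r̄ = (-2.2 − 2.1 + 0.1 − 5 − 3.7) / 5 = -2.5800%
Population std dev = √[14.6680 / 5] = 1.7128%
VaR = −(r̄ − z·σ) = −(-2.5800 − 1.645 × 1.7128) = −(-5.3976) = 5.3976%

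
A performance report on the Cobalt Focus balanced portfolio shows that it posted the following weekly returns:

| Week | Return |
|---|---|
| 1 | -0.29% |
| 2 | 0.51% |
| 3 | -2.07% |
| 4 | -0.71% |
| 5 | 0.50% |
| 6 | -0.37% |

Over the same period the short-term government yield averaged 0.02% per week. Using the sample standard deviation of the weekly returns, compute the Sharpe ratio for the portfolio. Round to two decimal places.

Mean return r̄ = -2.430 / 6 = -0.4050%
Σ(r − r̄)² = (-0.29 − (-0.4050))² + (0.51 − (-0.4050))² + (-2.07 − (-0.4050))² + … = 4.5360
σ = √[4.5360 / 5] = 0.9525%
Sharpe = (r̄ − rf) / σ = (-0.4050 − 0.02) / 0.9525 = -0.4250 / 0.9525 = -0.4462

-0.45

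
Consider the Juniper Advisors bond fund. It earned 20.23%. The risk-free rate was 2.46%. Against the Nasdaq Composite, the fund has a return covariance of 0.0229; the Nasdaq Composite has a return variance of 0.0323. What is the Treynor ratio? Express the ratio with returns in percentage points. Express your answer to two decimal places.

β = Cov / Var = 0.0229 / 0.0323 = 0.7090
Treynor = (Rp − Rf) / β = (20.23% − 2.46%) / 0.7090 = 17.77 / 0.7090 = 25.0635

25.06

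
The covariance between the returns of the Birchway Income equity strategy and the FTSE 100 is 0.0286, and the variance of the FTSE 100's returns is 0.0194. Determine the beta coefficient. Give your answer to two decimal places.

β = Cov(Rp, Rm) / Var(Rm) = 0.0286 / 0.0194 = 1.4742

1.47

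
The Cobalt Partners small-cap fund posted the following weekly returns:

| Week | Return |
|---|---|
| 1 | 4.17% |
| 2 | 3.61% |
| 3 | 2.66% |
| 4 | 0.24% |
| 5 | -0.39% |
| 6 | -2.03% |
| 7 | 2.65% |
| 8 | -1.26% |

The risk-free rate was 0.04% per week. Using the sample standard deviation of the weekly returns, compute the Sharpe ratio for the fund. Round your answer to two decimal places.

Mean return r̄ = 9.650 / 8 = 1.2063%
Σ(r − r̄)² = 38.7970; sample σ = √(38.7970/7) = 2.3542%
Sharpe = (r̄ − rf) / σ = (1.2063 − 0.04) / 2.3542 = 1.1663 / 2.3542 = 0.4954

0.50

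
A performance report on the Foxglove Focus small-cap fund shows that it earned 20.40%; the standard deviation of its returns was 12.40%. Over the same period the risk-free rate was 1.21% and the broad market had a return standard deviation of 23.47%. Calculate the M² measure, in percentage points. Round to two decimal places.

37.53

Sharpe = (Rp − Rf) / σp = (20.40% − 1.21%) / 12.40% = 1.5476
M² = Rf + Sharpe × σm = 1.21% + 1.5476 × 23.47% = 37.5322%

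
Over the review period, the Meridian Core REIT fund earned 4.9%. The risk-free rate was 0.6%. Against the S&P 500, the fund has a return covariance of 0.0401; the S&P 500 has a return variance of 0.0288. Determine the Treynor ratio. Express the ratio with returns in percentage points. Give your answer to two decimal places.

β = Cov / Var = 0.0401 / 0.0288 = 1.3924
Treynor = (Rp − Rf) / β = (4.9% − 0.6%) / 1.3924 = 4.30 / 1.3924 = 3.0882

3.09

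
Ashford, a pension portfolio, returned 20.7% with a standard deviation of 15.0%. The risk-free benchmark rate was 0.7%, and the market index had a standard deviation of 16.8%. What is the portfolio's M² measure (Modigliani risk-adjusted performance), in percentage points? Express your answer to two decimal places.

Sharpe = (Rp − Rf) / σp = (20.7% − 0.7%) / 15.0% = 1.3333
M² = Rf + Sharpe × σm = 0.7% + 1.3333 × 16.8% = 23.0994%

23.10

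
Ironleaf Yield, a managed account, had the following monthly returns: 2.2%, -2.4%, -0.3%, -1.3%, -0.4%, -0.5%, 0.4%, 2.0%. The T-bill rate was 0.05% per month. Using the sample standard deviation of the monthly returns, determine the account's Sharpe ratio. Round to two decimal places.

r̄ = (2.2 − 2.4 − 0.3 − 1.3 − 0.4 − 0.5 + 0.4 + 2) / 8 = -0.0375%
Σ(r − r̄)² = (2.2 − (-0.0375))² + (-2.4 − (-0.0375))² + … = 16.9388
σ = √[16.9388 / 7] = 1.5556%
Sharpe = (r̄ − rf) / σ = (-0.0375 − 0.05) / 1.5556 = -0.0875 / 1.5556 = -0.0562

-0.06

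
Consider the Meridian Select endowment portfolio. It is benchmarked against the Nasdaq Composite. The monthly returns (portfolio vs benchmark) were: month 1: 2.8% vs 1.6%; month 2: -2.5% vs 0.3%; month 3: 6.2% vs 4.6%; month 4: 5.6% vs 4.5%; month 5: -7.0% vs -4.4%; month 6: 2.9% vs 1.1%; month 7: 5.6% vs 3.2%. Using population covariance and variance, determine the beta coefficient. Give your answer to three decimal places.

1.523

r̄p = 1.9429%,  r̄m = 1.5571%
Cov = Σ(rp − r̄p)(rm − r̄m) / 7 = 12.5976
Var(rm) = Σ(rm − r̄m)² / 7 = 8.2710
β = Cov / Var = 12.5976 / 8.2710 = 1.5231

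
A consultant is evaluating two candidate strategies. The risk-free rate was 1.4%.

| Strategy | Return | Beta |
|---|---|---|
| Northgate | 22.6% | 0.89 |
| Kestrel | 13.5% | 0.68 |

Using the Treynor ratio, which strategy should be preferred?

Northgate: Treynor = (22.6% − 1.4%) / 0.89 = 23.820
Kestrel: Treynor = (13.5% − 1.4%) / 0.68 = 17.794
Highest: Northgate (23.820).

Northgate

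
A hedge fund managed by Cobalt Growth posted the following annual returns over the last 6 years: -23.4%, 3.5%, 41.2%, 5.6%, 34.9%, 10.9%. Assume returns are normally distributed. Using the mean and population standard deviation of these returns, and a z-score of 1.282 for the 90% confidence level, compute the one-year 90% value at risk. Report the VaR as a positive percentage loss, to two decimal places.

15.30

r̄ = (-23.4 + 3.5 + 41.2 + 5.6 + 34.9 + 10.9) / 6 = 12.1167%
Population σ = √[Σ(r − r̄)² / 6] = √[2744.5483 / 6] = √457.4247 = 21.3875%
VaR = −(r̄ − z·σ) = −(12.1167 − 1.282 × 21.3875) = −(-15.3021) = 15.3021%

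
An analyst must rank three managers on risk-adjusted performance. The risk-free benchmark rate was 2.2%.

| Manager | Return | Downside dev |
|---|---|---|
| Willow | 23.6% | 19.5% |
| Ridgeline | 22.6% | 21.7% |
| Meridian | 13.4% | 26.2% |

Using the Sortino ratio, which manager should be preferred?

Willow

Willow: Sortino ratio = (23.6% − 2.2%) / 19.5% = 1.097
Ridgeline: Sortino ratio = (22.6% − 2.2%) / 21.7% = 0.940
Meridian: Sortino ratio = (13.4% − 2.2%) / 26.2% = 0.427
Highest: Willow (1.097).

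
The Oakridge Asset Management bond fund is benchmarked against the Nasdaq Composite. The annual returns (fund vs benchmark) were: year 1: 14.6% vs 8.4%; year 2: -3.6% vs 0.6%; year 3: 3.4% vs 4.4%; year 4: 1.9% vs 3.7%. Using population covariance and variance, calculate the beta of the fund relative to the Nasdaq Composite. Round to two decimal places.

2.36

r̄p = 4.0750%,  r̄m = 4.2750%
Cov = Σ(rp − r̄p)(rm − r̄m) / 4 = 18.1969
Var(rm) = Σ(rm − r̄m)² / 4 = 7.7169
β = Cov / Var = 18.1969 / 7.7169 = 2.3581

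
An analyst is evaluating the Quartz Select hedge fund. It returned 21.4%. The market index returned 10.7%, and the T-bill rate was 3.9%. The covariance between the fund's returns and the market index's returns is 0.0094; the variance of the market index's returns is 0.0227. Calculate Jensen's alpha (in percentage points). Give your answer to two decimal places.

β = Cov / Var = 0.0094 / 0.0227 = 0.4141
E[R] = Rf + β(Rm − Rf) = 3.9% + 0.4141 × (10.7% − 3.9%) = 6.7159%
α = Rp − E[R] = 21.4% − 6.7159% = 14.6841

14.68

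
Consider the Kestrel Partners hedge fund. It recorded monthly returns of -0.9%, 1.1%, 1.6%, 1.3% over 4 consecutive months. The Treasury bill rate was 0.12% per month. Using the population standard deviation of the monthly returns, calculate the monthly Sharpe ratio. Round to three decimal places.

0.666

Mean return μ = 3.10 / 4 = 0.7750%
Population σ = √[Σ(r − μ)² / 4] = √[3.8675 / 4] = √0.9669 = 0.9833%
Sharpe = (μ − rf) / σ = (0.7750 − 0.12) / 0.9833 = 0.6550 / 0.9833 = 0.6661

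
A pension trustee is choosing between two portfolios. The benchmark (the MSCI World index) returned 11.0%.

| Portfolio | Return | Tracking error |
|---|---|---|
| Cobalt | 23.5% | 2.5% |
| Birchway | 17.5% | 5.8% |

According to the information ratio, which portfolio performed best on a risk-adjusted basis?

Cobalt

Cobalt: IR = (23.5% − 11.0%) / 2.5% = 5.000
Birchway: IR = (17.5% − 11.0%) / 5.8% = 1.121
Highest: Cobalt (5.000).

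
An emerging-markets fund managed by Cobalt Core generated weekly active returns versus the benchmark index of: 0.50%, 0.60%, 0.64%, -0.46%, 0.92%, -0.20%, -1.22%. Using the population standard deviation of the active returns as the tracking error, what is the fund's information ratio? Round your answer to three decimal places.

0.157

Mean return μ = 0.780 / 7 = 0.1114%
Σ(r − μ)² = (0.5 − 0.1114)² + (0.6 − 0.1114)² + (0.64 − 0.1114)² + … = 3.5191
σ = √[3.5191 / 7] = 0.7090%
IR = μ / tracking error = 0.1114 / 0.7090 = 0.1571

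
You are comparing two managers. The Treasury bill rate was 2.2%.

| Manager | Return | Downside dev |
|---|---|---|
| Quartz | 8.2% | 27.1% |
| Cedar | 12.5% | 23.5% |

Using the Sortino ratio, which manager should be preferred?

Cedar

Quartz: Sortino ratio = (8.2% − 2.2%) / 27.1% = 0.221
Cedar: Sortino ratio = (12.5% − 2.2%) / 23.5% = 0.438
Highest: Cedar (0.438).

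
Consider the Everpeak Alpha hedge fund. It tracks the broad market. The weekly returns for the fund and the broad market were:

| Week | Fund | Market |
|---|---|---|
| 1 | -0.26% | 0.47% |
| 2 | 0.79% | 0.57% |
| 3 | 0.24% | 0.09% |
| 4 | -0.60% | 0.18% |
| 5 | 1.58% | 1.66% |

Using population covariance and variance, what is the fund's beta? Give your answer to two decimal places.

r̄p = 0.3500%,  r̄m = 0.5940%
Cov = Σ(rp − r̄p)(rm − r̄m) / 5 = 0.3650
Var(rm) = Σ(rm − r̄m)² / 5 = 0.3155
β = Cov / Var = 0.3650 / 0.3155 = 1.1569

1.16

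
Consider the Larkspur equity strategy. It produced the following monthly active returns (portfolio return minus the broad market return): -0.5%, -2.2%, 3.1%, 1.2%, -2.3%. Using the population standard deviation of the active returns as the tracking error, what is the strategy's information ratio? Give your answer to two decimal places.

r̄ = (-0.5 − 2.2 + 3.1 + 1.2 − 2.3) / 5 = -0.1400%
Population σ = √[Σ(r − r̄)² / 5] = √[21.3320 / 5] = √4.2664 = 2.0655%
IR = r̄ / tracking error = -0.1400 / 2.0655 = -0.0678

-0.07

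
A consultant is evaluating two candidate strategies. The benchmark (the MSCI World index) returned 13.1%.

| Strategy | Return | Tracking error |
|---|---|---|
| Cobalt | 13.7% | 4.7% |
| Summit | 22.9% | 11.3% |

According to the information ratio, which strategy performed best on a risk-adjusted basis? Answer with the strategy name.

Summit

Cobalt: IR = (13.7% − 13.1%) / 4.7% = 0.128
Summit: IR = (22.9% − 13.1%) / 11.3% = 0.867
Highest: Summit (0.867).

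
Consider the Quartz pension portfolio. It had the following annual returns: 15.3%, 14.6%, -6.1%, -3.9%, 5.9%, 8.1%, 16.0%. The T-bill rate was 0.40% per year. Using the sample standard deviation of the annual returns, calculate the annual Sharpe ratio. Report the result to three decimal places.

0.737

μ = (15.3 + 14.6 − 6.1 − 3.9 + 5.9 + 8.1 + 16) / 7 = 7.1286%
Sample σ = √[Σ(r − μ)² / 6] = √[500.3743 / 6] = √83.3957 = 9.1321%
Sharpe = (μ − rf) / σ = (7.1286 − 0.4) / 9.1321 = 6.7286 / 9.1321 = 0.7368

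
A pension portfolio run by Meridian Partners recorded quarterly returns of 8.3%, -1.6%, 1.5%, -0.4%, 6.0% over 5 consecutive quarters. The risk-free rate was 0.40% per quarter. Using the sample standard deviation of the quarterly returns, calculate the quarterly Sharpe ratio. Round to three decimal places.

μ = (8.3 − 1.6 + 1.5 − 0.4 + 6) / 5 = 13.80 / 5 = 2.7600%
Sample σ = √[Σ(r − μ)² / 4] = √[71.7720 / 4] = √17.9430 = 4.2359%
Sharpe = (μ − rf) / σ = (2.7600 − 0.4) / 4.2359 = 2.3600 / 4.2359 = 0.5571

0.557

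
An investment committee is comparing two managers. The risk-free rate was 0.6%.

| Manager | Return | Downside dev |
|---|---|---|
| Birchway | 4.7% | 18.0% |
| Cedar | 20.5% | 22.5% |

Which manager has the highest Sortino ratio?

Birchway: Sortino ratio = (4.7% − 0.6%) / 18.0% = 0.228
Cedar: Sortino ratio = (20.5% − 0.6%) / 22.5% = 0.884
Highest: Cedar (0.884).

Cedar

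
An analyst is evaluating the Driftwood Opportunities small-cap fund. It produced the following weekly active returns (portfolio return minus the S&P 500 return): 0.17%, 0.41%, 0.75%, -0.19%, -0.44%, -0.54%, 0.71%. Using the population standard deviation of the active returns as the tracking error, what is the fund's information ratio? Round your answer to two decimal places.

0.25

μ = (0.17 + 0.41 + 0.75 − 0.19 − 0.44 − 0.54 + 0.71) / 7 = 0.1243%
Population σ = √[Σ(r − μ)² / 7] = √[1.6768 / 7] = √0.2395 = 0.4894%
IR = μ / tracking error = 0.1243 / 0.4894 = 0.2540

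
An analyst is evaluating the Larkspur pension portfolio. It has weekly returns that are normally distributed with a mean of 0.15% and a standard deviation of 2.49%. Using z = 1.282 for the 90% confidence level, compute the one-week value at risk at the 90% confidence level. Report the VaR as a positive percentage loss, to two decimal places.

3.04

VaR (as % loss) = −(μ − z·σ) = −(0.15% − 1.282 × 2.49%) = −(-3.04218%) = 3.04218%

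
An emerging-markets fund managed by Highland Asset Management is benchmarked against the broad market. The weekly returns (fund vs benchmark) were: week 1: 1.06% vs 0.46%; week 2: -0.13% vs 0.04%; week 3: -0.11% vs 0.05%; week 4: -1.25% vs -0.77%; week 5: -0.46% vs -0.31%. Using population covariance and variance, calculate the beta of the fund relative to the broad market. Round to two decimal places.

1.75

r̄p = -0.1780%,  r̄m = -0.1060%
Cov = Σ(rp − r̄p)(rm − r̄m) / 5 = 0.2975
Var(rm) = Σ(rm − r̄m)² / 5 = 0.1697
β = Cov / Var = 0.2975 / 0.1697 = 1.7531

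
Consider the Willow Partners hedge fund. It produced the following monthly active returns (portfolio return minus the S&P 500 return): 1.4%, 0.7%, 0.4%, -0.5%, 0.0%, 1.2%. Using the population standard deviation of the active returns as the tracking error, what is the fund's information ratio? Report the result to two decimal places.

r̄ = (1.4 + 0.7 + 0.4 − 0.5 + 0 + 1.2) / 6 = 3.20 / 6 = 0.5333%
Population std dev = √[2.5933 / 6] = 0.6574%
IR = r̄ / tracking error = 0.5333 / 0.6574 = 0.8112

0.81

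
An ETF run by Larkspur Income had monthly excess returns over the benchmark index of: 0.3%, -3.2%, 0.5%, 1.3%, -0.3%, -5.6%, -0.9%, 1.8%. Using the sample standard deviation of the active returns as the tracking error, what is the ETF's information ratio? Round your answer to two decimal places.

Mean return r̄ = -6.10 / 8 = -0.7625%
Sample std dev = √[43.1188 / 7] = 2.4819%
IR = r̄ / tracking error = -0.7625 / 2.4819 = -0.3072

-0.31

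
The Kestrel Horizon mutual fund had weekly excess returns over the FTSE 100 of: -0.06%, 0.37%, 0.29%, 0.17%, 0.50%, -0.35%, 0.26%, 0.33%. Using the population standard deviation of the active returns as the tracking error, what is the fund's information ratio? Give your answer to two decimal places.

0.74

Mean return r̄ = 1.510 / 8 = 0.1888%
Σ(r − r̄)² = (-0.06 − 0.1888)² + (0.37 − 0.1888)² + (0.29 − 0.1888)² + … = 0.5175
σ = √[0.5175 / 8] = 0.2543%
IR = r̄ / tracking error = 0.1888 / 0.2543 = 0.7424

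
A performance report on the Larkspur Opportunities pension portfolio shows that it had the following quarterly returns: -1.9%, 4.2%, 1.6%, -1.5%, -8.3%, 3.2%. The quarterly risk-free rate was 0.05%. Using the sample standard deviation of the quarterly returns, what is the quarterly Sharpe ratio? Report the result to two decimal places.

r̄ = (-1.9 + 4.2 + 1.6 − 1.5 − 8.3 + 3.2) / 6 = -0.4500%
Sample std dev = √[103.9750 / 5] = 4.5602%
Sharpe = (r̄ − rf) / σ = (-0.4500 − 0.05) / 4.5602 = -0.5000 / 4.5602 = -0.1096

-0.11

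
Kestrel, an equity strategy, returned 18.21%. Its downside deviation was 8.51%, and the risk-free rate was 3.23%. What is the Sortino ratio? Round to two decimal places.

Sortino = (Rp − Rf) / σd = (18.21% − 3.23%) / 8.51% = 14.98% / 8.51% = 1.7603

1.76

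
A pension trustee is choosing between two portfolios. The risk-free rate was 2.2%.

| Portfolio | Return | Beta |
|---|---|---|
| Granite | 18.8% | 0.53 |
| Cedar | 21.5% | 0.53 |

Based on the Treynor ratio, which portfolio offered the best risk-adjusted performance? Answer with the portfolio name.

Granite: Treynor = (18.8% − 2.2%) / 0.53 = 31.321
Cedar: Treynor = (21.5% − 2.2%) / 0.53 = 36.415
Highest: Cedar (36.415).

Cedar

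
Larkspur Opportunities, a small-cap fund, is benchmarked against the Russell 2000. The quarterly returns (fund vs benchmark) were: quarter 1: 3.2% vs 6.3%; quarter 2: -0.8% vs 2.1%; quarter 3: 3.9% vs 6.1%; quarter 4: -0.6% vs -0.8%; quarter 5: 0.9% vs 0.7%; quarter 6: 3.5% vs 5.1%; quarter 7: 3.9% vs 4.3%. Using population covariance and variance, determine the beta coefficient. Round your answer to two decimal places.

0.66

r̄p = 2.0000%,  r̄m = 3.4000%
Cov = Σ(rp − r̄p)(rm − r̄m) / 7 = 4.3429
Var(rm) = Σ(rm − r̄m)² / 7 = 6.5743
β = Cov / Var = 4.3429 / 6.5743 = 0.6606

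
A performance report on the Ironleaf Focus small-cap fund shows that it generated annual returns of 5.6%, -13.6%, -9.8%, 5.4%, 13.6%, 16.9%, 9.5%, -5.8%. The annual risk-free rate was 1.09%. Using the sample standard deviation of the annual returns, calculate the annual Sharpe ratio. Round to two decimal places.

0.15

Mean return r̄ = 21.80 / 8 = 2.7250%
Σ(r − r̄)² = (5.6 − 2.7250)² + (-13.6 − 2.7250)² + … = 876.5750
σ = √[876.5750 / 7] = 11.1904%
Sharpe = (r̄ − rf) / σ = (2.7250 − 1.09) / 11.1904 = 1.6350 / 11.1904 = 0.1461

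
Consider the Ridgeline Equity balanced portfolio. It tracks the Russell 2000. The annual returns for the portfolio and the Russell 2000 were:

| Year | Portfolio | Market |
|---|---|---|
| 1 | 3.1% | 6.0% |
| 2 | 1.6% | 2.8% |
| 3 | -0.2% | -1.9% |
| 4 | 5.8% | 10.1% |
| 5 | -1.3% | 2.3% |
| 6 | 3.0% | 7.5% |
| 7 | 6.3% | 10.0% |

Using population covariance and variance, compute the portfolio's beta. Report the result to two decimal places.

r̄p = 2.6143%,  r̄m = 5.2571%
Cov = Σ(rp − r̄p)(rm − r̄m) / 7 = 9.7635
Var(rm) = Σ(rm − r̄m)² / 7 = 16.7910
β = Cov / Var = 9.7635 / 16.7910 = 0.5815

0.58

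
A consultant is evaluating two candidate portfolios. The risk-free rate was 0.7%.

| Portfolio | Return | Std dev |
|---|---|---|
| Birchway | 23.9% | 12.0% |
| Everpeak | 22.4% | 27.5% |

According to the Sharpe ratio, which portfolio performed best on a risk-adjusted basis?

Birchway: Sharpe ratio = (23.9% − 0.7%) / 12.0% = 1.933
Everpeak: Sharpe ratio = (22.4% − 0.7%) / 27.5% = 0.789
Highest: Birchway (1.933).

Birchway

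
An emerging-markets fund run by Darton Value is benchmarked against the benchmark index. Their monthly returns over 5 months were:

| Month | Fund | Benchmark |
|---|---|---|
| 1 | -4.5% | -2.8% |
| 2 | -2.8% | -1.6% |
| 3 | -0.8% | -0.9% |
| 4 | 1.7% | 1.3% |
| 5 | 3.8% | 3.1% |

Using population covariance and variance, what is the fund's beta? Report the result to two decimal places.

1.40

r̄p = -0.5200%,  r̄m = -0.1800%
Cov = Σ(rp − r̄p)(rm − r̄m) / 5 = 6.2644
Var(rm) = Σ(rm − r̄m)² / 5 = 4.4696
β = Cov / Var = 6.2644 / 4.4696 = 1.4016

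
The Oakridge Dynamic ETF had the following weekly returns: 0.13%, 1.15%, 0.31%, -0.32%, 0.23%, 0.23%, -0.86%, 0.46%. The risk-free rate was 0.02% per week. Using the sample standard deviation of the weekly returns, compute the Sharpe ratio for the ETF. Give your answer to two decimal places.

0.25

r̄ = (0.13 + 1.15 + 0.31 − 0.32 + 0.23 + 0.23 − 0.86 + 0.46) / 8 = 1.330 / 8 = 0.1663%
Σ(r − r̄)² = (0.13 − 0.1663)² + (1.15 − 0.1663)² + … = 2.3738
σ = √[2.3738 / 7] = 0.5823%
Sharpe = (r̄ − rf) / σ = (0.1663 − 0.02) / 0.5823 = 0.1463 / 0.5823 = 0.2512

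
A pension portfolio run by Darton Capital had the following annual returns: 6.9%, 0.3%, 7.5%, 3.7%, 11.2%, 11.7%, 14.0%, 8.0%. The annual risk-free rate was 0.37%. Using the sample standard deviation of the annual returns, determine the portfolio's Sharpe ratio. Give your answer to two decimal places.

μ = (6.9 + 0.3 + 7.5 + 3.7 + 11.2 + 11.7 + 14 + 8) / 8 = 63.30 / 8 = 7.9125%
Σ(r − μ)² = (6.9 − 7.9125)² + (0.3 − 7.9125)² + (7.5 − 7.9125)² + … = 139.1088
σ = √[139.1088 / 7] = 4.4579%
Sharpe = (μ − rf) / σ = (7.9125 − 0.37) / 4.4579 = 7.5425 / 4.4579 = 1.6919

1.69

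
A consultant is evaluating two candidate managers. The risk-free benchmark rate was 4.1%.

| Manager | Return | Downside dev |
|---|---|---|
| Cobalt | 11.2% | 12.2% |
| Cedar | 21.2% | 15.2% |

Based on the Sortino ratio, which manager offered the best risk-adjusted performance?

Cobalt: Sortino ratio = (11.2% − 4.1%) / 12.2% = 0.582
Cedar: Sortino ratio = (21.2% − 4.1%) / 15.2% = 1.125
Highest: Cedar (1.125).

Cedar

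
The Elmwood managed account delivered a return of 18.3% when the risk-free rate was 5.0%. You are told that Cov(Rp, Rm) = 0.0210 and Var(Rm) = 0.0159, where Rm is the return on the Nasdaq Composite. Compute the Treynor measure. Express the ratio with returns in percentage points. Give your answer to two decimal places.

β = Cov / Var = 0.0210 / 0.0159 = 1.3208
Treynor = (Rp − Rf) / β = (18.3% − 5.0%) / 1.3208 = 13.30 / 1.3208 = 10.0697

10.07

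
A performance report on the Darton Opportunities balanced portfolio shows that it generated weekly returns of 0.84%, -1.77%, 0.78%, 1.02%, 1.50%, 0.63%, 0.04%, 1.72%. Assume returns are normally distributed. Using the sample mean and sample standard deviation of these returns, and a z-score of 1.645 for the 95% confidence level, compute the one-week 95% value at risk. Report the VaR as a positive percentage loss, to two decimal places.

μ = (0.84 − 1.77 + 0.78 + 1.02 + 1.5 + 0.63 + 0.04 + 1.72) / 8 = 4.760 / 8 = 0.5950%
Σ(r − μ)² = 8.2620; sample σ = √(8.2620/7) = 1.0864%
VaR = −(μ − z·σ) = −(0.5950 − 1.645 × 1.0864) = −(-1.1921) = 1.1921%

1.19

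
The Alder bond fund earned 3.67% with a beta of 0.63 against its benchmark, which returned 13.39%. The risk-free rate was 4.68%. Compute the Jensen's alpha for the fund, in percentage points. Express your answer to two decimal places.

-6.50

CAPM expected return = Rf + β(Rm − Rf) = 4.68% + 0.63 × (13.39% − 4.68%) = 4.68 + 0.63 × 8.71 = 10.1673%
Jensen's α = Rp − E[R] = 3.67% − 10.1673% = -6.4973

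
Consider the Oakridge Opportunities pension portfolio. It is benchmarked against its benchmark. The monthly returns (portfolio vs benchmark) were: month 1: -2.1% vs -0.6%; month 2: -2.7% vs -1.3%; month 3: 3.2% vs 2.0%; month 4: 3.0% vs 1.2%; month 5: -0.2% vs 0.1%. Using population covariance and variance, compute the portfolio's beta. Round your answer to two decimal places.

r̄p = 0.2400%,  r̄m = 0.2800%
Cov = Σ(rp − r̄p)(rm − r̄m) / 5 = 2.8828
Var(rm) = Σ(rm − r̄m)² / 5 = 1.4216
β = Cov / Var = 2.8828 / 1.4216 = 2.0279

2.03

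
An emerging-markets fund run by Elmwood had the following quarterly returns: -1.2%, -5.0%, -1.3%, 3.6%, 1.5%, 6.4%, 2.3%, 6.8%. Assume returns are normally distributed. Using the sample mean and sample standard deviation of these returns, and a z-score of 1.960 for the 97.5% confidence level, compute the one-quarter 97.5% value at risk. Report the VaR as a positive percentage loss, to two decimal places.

6.29

μ = (-1.2 − 5 − 1.3 + 3.6 + 1.5 + 6.4 + 2.3 + 6.8) / 8 = 1.6375%
Σ(r − μ)² = 114.3788; sample σ = √(114.3788/7) = 4.0423%
VaR = −(μ − z·σ) = −(1.6375 − 1.960 × 4.0423) = −(-6.2854) = 6.2854%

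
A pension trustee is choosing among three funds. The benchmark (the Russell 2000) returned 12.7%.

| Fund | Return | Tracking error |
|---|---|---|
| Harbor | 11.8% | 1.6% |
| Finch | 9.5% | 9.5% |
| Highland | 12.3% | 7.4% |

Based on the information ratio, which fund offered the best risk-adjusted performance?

Highland

Harbor: IR = (11.8% − 12.7%) / 1.6% = -0.563
Finch: IR = (9.5% − 12.7%) / 9.5% = -0.337
Highland: IR = (12.3% − 12.7%) / 7.4% = -0.054
Highest: Highland (-0.054).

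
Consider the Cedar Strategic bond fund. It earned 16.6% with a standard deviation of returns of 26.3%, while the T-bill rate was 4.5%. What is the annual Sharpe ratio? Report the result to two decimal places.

0.46

Sharpe = (Rp − Rf) / σp = (16.6% − 4.5%) / 26.3% = 12.10% / 26.3% = 0.4601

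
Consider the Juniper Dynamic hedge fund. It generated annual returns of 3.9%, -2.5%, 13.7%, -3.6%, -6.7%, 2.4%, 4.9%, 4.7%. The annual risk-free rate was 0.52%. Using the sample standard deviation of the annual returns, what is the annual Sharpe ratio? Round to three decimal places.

0.248

μ = (3.9 − 2.5 + 13.7 − 3.6 − 6.7 + 2.4 + 4.9 + 4.7) / 8 = 2.1000%
Σ(r − μ)² = (3.9 − 2.1000)² + (-2.5 − 2.1000)² + … = 283.5800
σ = √[283.5800 / 7] = 6.3649%
Sharpe = (μ − rf) / σ = (2.1000 − 0.52) / 6.3649 = 1.5800 / 6.3649 = 0.2482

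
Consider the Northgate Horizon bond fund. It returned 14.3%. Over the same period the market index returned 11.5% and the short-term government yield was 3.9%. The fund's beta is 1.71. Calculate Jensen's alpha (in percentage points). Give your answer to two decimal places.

-2.60

CAPM expected return = Rf + β(Rm − Rf) = 3.9% + 1.71 × (11.5% − 3.9%) = 3.9 + 1.71 × 7.60 = 16.8960%
Jensen's α = Rp − E[R] = 14.3% − 16.8960% = -2.5960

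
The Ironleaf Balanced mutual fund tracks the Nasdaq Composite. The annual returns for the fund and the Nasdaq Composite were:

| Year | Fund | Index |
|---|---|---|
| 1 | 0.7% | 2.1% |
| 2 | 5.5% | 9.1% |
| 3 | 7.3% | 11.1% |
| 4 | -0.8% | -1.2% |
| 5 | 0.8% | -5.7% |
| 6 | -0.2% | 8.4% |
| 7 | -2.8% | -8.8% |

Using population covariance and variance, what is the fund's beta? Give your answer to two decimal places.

r̄p = 1.5000%,  r̄m = 2.1429%
Cov = Σ(rp − r̄p)(rm − r̄m) / 7 = 18.4871
Var(rm) = Σ(rm − r̄m)² / 7 = 51.4596
β = Cov / Var = 18.4871 / 51.4596 = 0.3593

0.36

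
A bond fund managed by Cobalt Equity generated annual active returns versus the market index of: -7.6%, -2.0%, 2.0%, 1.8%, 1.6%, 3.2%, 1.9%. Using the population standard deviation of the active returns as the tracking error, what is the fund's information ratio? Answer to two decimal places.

0.04

r̄ = (-7.6 − 2 + 2 + 1.8 + 1.6 + 3.2 + 1.9) / 7 = 0.90 / 7 = 0.1286%
Σ(r − r̄)² = (-7.6 − 0.1286)² + (-2 − 0.1286)² + … = 85.2943
σ = √[85.2943 / 7] = 3.4907%
IR = r̄ / tracking error = 0.1286 / 3.4907 = 0.0368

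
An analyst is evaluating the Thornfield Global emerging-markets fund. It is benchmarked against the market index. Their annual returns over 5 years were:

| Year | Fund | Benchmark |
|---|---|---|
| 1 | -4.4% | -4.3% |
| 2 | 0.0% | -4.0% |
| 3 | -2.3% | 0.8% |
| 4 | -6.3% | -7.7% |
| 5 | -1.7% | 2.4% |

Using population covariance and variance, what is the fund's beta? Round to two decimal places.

0.35

r̄p = -2.9400%,  r̄m = -2.5600%
Cov = Σ(rp − r̄p)(rm − r̄m) / 5 = 4.7756
Var(rm) = Σ(rm − r̄m)² / 5 = 13.4824
β = Cov / Var = 4.7756 / 13.4824 = 0.3542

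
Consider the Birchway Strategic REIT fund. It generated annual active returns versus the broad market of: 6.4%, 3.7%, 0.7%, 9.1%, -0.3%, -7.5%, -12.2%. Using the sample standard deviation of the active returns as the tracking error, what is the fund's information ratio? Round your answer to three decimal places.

-0.002

Mean return r̄ = -0.10 / 7 = -0.0143%
Sample std dev = √[343.1286 / 6] = 7.5623%
IR = r̄ / tracking error = -0.0143 / 7.5623 = -0.0019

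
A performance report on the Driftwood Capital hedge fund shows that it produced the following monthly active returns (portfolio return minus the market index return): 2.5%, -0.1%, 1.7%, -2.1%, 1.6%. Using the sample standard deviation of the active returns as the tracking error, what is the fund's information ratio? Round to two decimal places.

Mean return r̄ = 3.60 / 5 = 0.7200%
Σ(r − r̄)² = (2.5 − 0.7200)² + (-0.1 − 0.7200)² + … = 13.5280
sample σ = √(13.5280 / 4) = √3.3820 = 1.8390%
IR = r̄ / tracking error = 0.7200 / 1.8390 = 0.3915

0.39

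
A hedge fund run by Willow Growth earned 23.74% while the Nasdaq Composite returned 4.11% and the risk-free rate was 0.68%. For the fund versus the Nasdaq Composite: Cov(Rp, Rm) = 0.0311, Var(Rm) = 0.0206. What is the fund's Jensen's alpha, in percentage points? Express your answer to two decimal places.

β = Cov / Var = 0.0311 / 0.0206 = 1.5097
E[R] = Rf + β(Rm − Rf) = 0.68% + 1.5097 × (4.11% − 0.68%) = 5.8583%
α = Rp − E[R] = 23.74% − 5.8583% = 17.8817

17.88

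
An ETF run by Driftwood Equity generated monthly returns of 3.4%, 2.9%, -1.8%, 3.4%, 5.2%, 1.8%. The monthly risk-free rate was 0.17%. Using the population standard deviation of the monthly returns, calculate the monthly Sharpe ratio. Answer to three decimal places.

Mean return μ = 14.90 / 6 = 2.4833%
Σ(r − μ)² = (3.4 − 2.4833)² + (2.9 − 2.4833)² + (-1.8 − 2.4833)² + … = 28.0483
σ = √[28.0483 / 6] = 2.1621%
Sharpe = (μ − rf) / σ = (2.4833 − 0.17) / 2.1621 = 2.3133 / 2.1621 = 1.0699

1.070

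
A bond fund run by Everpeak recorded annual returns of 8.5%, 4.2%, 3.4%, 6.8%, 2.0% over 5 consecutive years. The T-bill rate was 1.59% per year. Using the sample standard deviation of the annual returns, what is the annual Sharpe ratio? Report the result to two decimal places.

1.29

μ = (8.5 + 4.2 + 3.4 + 6.8 + 2) / 5 = 24.90 / 5 = 4.9800%
Sample std dev = √[27.6880 / 4] = 2.6310%
Sharpe = (μ − rf) / σ = (4.9800 − 1.59) / 2.6310 = 3.3900 / 2.6310 = 1.2885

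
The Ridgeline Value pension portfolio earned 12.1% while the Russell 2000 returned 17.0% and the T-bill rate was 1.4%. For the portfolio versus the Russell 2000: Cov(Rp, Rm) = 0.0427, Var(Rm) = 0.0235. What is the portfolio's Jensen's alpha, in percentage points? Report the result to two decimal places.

-17.65

β = Cov / Var = 0.0427 / 0.0235 = 1.8170
E[R] = Rf + β(Rm − Rf) = 1.4% + 1.8170 × (17.0% − 1.4%) = 29.7452%
α = Rp − E[R] = 12.1% − 29.7452% = -17.6452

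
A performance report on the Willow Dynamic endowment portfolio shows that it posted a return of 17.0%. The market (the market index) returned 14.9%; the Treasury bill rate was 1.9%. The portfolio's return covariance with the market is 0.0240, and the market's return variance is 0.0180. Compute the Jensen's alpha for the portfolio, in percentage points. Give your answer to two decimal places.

-2.23

β = Cov / Var = 0.0240 / 0.0180 = 1.3333
E[R] = Rf + β(Rm − Rf) = 1.9% + 1.3333 × (14.9% − 1.9%) = 19.2329%
α = Rp − E[R] = 17.0% − 19.2329% = -2.2329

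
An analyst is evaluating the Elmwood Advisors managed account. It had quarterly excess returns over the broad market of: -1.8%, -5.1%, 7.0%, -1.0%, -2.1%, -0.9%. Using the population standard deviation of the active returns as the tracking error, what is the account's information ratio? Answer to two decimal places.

-0.18

r̄ = (-1.8 − 5.1 + 7 − 1 − 2.1 − 0.9) / 6 = -3.90 / 6 = -0.6500%
Σ(r − r̄)² = (-1.8 − (-0.6500))² + (-5.1 − (-0.6500))² + (7 − (-0.6500))² + … = 81.9350
σ = √[81.9350 / 6] = 3.6954%
IR = r̄ / tracking error = -0.6500 / 3.6954 = -0.1759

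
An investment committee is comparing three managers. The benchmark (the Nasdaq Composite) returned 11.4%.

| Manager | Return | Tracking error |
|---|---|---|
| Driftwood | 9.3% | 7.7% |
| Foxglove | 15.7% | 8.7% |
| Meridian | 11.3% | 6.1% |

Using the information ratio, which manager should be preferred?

Foxglove

Driftwood: IR = (9.3% − 11.4%) / 7.7% = -0.273
Foxglove: IR = (15.7% − 11.4%) / 8.7% = 0.494
Meridian: IR = (11.3% − 11.4%) / 6.1% = -0.016
Highest: Foxglove (0.494).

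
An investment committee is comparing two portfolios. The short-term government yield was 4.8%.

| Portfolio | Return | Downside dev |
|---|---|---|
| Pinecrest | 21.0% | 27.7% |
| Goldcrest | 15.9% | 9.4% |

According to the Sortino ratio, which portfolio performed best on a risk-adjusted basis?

Pinecrest: Sortino ratio = (21.0% − 4.8%) / 27.7% = 0.585
Goldcrest: Sortino ratio = (15.9% − 4.8%) / 9.4% = 1.181
Highest: Goldcrest (1.181).

Goldcrest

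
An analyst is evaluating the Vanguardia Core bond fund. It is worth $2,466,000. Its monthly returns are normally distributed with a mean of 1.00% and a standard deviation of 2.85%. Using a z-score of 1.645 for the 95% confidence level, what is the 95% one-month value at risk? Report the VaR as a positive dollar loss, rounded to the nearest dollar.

$90,952

Return at the 95% tail: μ − z·σ = 1.00% − 1.645 × 2.85% = 1 − 4.68825 = -3.68825%
VaR = −(-3.68825%) × $2,466,000 = 3.68825% × $2,466,000 = $90,952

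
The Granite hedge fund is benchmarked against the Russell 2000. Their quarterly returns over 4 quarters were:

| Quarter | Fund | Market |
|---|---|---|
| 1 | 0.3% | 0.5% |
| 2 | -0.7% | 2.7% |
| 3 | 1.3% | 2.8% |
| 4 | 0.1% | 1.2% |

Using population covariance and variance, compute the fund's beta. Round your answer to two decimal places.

r̄p = 0.2500%,  r̄m = 1.8000%
Cov = Σ(rp − r̄p)(rm − r̄m) / 4 = 0.0550
Var(rm) = Σ(rm − r̄m)² / 4 = 0.9650
β = Cov / Var = 0.0550 / 0.9650 = 0.0570

0.06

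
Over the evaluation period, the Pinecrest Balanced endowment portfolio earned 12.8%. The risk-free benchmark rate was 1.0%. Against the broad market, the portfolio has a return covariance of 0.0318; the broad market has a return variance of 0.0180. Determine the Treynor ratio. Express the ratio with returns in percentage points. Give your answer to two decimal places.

β = Cov / Var = 0.0318 / 0.0180 = 1.7667
Treynor = (Rp − Rf) / β = (12.8% − 1.0%) / 1.7667 = 11.80 / 1.7667 = 6.6791

6.68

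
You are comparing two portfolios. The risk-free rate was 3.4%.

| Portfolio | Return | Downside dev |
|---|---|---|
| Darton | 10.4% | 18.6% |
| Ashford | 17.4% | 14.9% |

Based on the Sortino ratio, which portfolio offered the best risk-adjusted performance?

Ashford

Darton: Sortino ratio = (10.4% − 3.4%) / 18.6% = 0.376
Ashford: Sortino ratio = (17.4% − 3.4%) / 14.9% = 0.940
Highest: Ashford (0.940).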